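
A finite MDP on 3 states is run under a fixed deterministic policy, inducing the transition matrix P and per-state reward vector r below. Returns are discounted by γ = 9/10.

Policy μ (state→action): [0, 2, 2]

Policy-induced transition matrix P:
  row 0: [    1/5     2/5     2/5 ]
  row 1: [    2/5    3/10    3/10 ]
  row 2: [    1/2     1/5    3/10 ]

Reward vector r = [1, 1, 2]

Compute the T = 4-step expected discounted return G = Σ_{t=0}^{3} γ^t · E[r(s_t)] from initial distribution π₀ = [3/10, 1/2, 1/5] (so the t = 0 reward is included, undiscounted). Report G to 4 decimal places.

G = 4.4532

t=0: π = [0.3000, 0.5000, 0.2000], E[r] = 1.2000, γ^t·E[r] = 1.200000, running G = 1.200000
t=1: π = [0.3600, 0.3100, 0.3300], E[r] = 1.3300, γ^t·E[r] = 1.197000, running G = 2.397000
t=2: π = [0.3610, 0.3030, 0.3360], E[r] = 1.3360, γ^t·E[r] = 1.082160, running G = 3.479160
t=3: π = [0.3614, 0.3025, 0.3361], E[r] = 1.3361, γ^t·E[r] = 0.974017, running G = 4.453177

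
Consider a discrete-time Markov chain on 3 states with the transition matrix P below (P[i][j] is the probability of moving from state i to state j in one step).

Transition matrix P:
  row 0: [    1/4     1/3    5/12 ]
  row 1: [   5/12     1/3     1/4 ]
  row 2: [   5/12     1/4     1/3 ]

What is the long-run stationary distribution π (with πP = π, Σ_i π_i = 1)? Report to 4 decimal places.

π = [0.3571, 0.3052, 0.3377]

Balance equations π_j = Σ_i π_i·P[i][j]:
  π_0 = 1/4·π_0 + 5/12·π_1 + 5/12·π_2
  π_1 = 1/3·π_0 + 1/3·π_1 + 1/4·π_2
  normalize: π_0 + π_1 + π_2 = 1
Solving the linear system gives exactly π = [5/14, 47/154, 26/77].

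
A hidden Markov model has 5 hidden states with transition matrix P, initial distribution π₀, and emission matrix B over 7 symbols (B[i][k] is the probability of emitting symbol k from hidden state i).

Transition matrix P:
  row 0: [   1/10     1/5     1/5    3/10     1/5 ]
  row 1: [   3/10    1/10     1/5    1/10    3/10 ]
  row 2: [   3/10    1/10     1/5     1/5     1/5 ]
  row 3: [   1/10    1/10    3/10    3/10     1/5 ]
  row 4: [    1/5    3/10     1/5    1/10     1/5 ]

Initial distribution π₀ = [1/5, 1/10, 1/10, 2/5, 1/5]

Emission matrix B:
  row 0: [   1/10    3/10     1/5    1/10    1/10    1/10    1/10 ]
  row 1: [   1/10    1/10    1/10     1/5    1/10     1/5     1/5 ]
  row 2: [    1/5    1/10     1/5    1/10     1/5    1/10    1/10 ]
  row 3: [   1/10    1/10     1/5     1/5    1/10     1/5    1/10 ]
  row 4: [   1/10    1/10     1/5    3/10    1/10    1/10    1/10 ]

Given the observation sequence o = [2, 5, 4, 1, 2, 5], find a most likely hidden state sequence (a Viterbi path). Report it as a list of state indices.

t=0: δ = [4.000e-02, 1.000e-02, 2.000e-02, 8.000e-02, 4.000e-02]  (obs o_0=2)
t=1: δ = [8.000e-04, 2.400e-03, 2.400e-03, 4.800e-03, 1.600e-03]  ψ = [3, 4, 3, 3, 3]  (obs o_1=5)
t=2: δ = [7.200e-05, 4.800e-05, 2.880e-04, 1.440e-04, 9.600e-05]  ψ = [1, 3, 3, 3, 3]  (obs o_2=4)
t=3: δ = [2.592e-05, 2.880e-06, 5.760e-06, 5.760e-06, 5.760e-06]  ψ = [2, 2, 2, 2, 2]  (obs o_3=1)
t=4: δ = [5.184e-07, 5.184e-07, 1.037e-06, 1.555e-06, 1.037e-06]  ψ = [0, 0, 0, 0, 0]  (obs o_4=2)
t=5: δ = [3.110e-08, 6.221e-08, 4.666e-08, 9.331e-08, 3.110e-08]  ψ = [2, 4, 3, 3, 3]  (obs o_5=5)
backtrack: best end state = 3; path = [3, 3, 2, 0, 3, 3]

path = [3, 3, 2, 0, 3, 3]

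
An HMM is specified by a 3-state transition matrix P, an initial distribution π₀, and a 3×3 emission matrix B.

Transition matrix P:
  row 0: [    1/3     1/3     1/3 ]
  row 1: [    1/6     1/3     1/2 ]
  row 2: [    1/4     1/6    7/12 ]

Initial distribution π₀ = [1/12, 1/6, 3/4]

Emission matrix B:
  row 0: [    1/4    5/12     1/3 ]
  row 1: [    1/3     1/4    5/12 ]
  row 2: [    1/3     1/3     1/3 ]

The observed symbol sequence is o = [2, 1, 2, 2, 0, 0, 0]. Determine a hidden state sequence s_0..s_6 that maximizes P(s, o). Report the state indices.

t=0: δ = [2.778e-02, 6.944e-02, 2.500e-01]  (obs o_0=2)
t=1: δ = [2.604e-02, 1.042e-02, 4.861e-02]  ψ = [2, 2, 2]  (obs o_1=1)
t=2: δ = [4.051e-03, 3.617e-03, 9.452e-03]  ψ = [2, 0, 2]  (obs o_2=2)
t=3: δ = [7.877e-04, 6.564e-04, 1.838e-03]  ψ = [2, 2, 2]  (obs o_3=2)
t=4: δ = [1.149e-04, 1.021e-04, 3.574e-04]  ψ = [2, 2, 2]  (obs o_4=0)
t=5: δ = [2.234e-05, 1.985e-05, 6.949e-05]  ψ = [2, 2, 2]  (obs o_5=0)
t=6: δ = [4.343e-06, 3.861e-06, 1.351e-05]  ψ = [2, 2, 2]  (obs o_6=0)
backtrack: best end state = 2; path = [2, 2, 2, 2, 2, 2, 2]

path = [2, 2, 2, 2, 2, 2, 2]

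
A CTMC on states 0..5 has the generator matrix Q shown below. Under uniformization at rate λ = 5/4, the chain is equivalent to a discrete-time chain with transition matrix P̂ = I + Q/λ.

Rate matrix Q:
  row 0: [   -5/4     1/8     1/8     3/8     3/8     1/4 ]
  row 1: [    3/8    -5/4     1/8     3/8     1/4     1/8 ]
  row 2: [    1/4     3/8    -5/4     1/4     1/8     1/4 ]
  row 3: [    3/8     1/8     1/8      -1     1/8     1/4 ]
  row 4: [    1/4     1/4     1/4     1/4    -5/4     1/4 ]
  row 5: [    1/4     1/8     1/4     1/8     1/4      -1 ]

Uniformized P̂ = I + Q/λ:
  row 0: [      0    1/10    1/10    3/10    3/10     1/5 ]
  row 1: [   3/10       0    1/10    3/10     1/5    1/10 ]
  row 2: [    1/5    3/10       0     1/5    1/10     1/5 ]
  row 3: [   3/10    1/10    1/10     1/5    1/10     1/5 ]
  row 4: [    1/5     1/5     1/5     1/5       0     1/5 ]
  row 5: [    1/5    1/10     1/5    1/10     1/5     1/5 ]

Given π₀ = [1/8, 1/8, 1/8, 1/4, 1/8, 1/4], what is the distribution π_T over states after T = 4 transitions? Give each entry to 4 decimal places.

π = [0.1948, 0.1271, 0.1218, 0.2136, 0.1554, 0.1873]

t=0: π = [0.1250, 0.1250, 0.1250, 0.2500, 0.1250, 0.2500]
t=1: π = [0.2125, 0.1250, 0.1250, 0.2000, 0.1500, 0.1875]
t=2: π = [0.1900, 0.1275, 0.1213, 0.2150, 0.1588, 0.1875]
t=3: π = [0.1963, 0.1274, 0.1225, 0.2130, 0.1536, 0.1873]
t=4: π = [0.1948, 0.1271, 0.1218, 0.2136, 0.1554, 0.1873]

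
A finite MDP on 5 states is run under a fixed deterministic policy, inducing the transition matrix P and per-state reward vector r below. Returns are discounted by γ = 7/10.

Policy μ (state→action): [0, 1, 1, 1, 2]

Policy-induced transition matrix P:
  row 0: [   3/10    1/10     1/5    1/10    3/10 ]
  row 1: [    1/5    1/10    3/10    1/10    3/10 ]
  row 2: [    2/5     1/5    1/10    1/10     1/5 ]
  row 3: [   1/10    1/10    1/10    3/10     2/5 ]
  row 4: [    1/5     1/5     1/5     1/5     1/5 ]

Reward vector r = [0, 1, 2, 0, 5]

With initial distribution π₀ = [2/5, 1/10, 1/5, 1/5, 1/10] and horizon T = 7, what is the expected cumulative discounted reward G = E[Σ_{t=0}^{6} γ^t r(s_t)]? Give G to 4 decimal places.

t=0: π = [0.4000, 0.1000, 0.2000, 0.2000, 0.1000], E[r] = 1.0000, γ^t·E[r] = 1.000000, running G = 1.000000
t=1: π = [0.2600, 0.1300, 0.1700, 0.1500, 0.2900], E[r] = 1.9200, γ^t·E[r] = 1.344000, running G = 2.344000
t=2: π = [0.2450, 0.1460, 0.1810, 0.1590, 0.2690], E[r] = 1.8530, γ^t·E[r] = 0.907970, running G = 3.251970
t=3: π = [0.2448, 0.1450, 0.1806, 0.1587, 0.2709], E[r] = 1.8607, γ^t·E[r] = 0.638220, running G = 3.890190
t=4: π = [0.2447, 0.1452, 0.1806, 0.1588, 0.2707], E[r] = 1.8599, γ^t·E[r] = 0.446560, running G = 4.336750
t=5: π = [0.2447, 0.1451, 0.1806, 0.1588, 0.2708], E[r] = 1.8600, γ^t·E[r] = 0.312618, running G = 4.649368
t=6: π = [0.2447, 0.1451, 0.1806, 0.1588, 0.2708], E[r] = 1.8600, γ^t·E[r] = 0.218831, running G = 4.868199

G = 4.8682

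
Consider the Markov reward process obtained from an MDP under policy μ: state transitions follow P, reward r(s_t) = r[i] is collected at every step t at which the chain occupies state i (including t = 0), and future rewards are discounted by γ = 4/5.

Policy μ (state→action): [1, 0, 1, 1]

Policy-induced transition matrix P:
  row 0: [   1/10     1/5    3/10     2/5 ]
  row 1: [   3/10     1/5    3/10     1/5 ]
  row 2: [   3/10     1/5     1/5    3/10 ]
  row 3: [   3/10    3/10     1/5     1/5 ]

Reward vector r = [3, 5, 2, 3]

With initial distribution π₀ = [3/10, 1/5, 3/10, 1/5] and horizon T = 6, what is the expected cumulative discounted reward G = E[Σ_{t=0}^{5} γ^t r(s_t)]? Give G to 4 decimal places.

t=0: π = [0.3000, 0.2000, 0.3000, 0.2000], E[r] = 3.1000, γ^t·E[r] = 3.100000, running G = 3.100000
t=1: π = [0.2400, 0.2200, 0.2500, 0.2900], E[r] = 3.1900, γ^t·E[r] = 2.552000, running G = 5.652000
t=2: π = [0.2520, 0.2290, 0.2460, 0.2730], E[r] = 3.2120, γ^t·E[r] = 2.055680, running G = 7.707680
t=3: π = [0.2496, 0.2273, 0.2481, 0.2750], E[r] = 3.2065, γ^t·E[r] = 1.641728, running G = 9.349408
t=4: π = [0.2501, 0.2275, 0.2477, 0.2747], E[r] = 3.2073, γ^t·E[r] = 1.313714, running G = 10.663122
t=5: π = [0.2500, 0.2275, 0.2478, 0.2748], E[r] = 3.2072, γ^t·E[r] = 1.050931, running G = 11.714054

G = 11.7141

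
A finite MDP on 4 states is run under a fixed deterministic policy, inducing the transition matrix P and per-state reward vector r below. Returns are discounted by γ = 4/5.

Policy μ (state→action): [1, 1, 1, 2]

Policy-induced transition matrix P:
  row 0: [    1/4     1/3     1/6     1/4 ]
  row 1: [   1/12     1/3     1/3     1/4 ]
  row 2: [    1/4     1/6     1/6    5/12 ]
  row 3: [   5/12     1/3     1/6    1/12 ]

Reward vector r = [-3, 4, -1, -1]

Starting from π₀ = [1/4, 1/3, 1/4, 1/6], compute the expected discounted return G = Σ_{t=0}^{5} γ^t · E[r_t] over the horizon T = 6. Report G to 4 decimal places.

G = 0.1773

t=0: π = [0.2500, 0.3333, 0.2500, 0.1667], E[r] = 0.1667, γ^t·E[r] = 0.166667, running G = 0.166667
t=1: π = [0.2222, 0.2917, 0.2222, 0.2639], E[r] = 0.0139, γ^t·E[r] = 0.011111, running G = 0.177778
t=2: π = [0.2454, 0.2963, 0.2153, 0.2431], E[r] = -0.0093, γ^t·E[r] = -0.005926, running G = 0.171852
t=3: π = [0.2411, 0.2975, 0.2160, 0.2454], E[r] = 0.0050, γ^t·E[r] = 0.002568, running G = 0.174420
t=4: π = [0.2413, 0.2973, 0.2162, 0.2451], E[r] = 0.0040, γ^t·E[r] = 0.001633, running G = 0.176053
t=5: π = [0.2413, 0.2973, 0.2162, 0.2452], E[r] = 0.0039, γ^t·E[r] = 0.001268, running G = 0.177320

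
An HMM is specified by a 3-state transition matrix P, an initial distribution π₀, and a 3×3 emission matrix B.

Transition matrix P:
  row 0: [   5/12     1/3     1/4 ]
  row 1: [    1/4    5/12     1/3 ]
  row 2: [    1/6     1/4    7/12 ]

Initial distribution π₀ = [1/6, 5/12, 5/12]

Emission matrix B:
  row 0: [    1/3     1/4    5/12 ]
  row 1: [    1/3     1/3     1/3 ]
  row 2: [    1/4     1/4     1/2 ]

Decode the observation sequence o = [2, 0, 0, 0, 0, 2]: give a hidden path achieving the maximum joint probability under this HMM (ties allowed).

path = [2, 2, 2, 2, 2, 2]

t=0: δ = [6.944e-02, 1.389e-01, 2.083e-01]  (obs o_0=2)
t=1: δ = [1.157e-02, 1.929e-02, 3.038e-02]  ψ = [1, 1, 2]  (obs o_1=0)
t=2: δ = [1.688e-03, 2.679e-03, 4.431e-03]  ψ = [2, 1, 2]  (obs o_2=0)
t=3: δ = [2.462e-04, 3.721e-04, 6.461e-04]  ψ = [2, 1, 2]  (obs o_3=0)
t=4: δ = [3.590e-05, 5.385e-05, 9.423e-05]  ψ = [2, 2, 2]  (obs o_4=0)
t=5: δ = [6.544e-06, 7.852e-06, 2.748e-05]  ψ = [2, 2, 2]  (obs o_5=2)
backtrack: best end state = 2; path = [2, 2, 2, 2, 2, 2]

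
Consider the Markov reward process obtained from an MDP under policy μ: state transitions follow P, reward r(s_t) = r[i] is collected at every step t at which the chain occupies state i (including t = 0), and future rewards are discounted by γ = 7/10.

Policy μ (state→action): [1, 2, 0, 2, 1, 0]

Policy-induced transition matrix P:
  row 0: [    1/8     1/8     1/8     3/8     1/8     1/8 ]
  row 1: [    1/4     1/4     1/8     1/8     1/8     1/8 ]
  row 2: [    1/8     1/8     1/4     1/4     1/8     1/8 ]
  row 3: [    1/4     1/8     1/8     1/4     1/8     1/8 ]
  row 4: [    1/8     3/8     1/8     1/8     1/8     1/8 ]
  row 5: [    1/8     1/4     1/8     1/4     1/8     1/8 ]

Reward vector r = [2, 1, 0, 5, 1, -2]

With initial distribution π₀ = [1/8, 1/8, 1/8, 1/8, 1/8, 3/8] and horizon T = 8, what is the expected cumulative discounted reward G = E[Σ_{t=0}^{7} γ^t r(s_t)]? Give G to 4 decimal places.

G = 3.7607

t=0: π = [0.1250, 0.1250, 0.1250, 0.1250, 0.1250, 0.3750], E[r] = 0.3750, γ^t·E[r] = 0.375000, running G = 0.375000
t=1: π = [0.1563, 0.2188, 0.1406, 0.2344, 0.1250, 0.1250], E[r] = 1.5781, γ^t·E[r] = 1.104688, running G = 1.479688
t=2: π = [0.1816, 0.1992, 0.1426, 0.2266, 0.1250, 0.1250], E[r] = 1.5703, γ^t·E[r] = 0.769453, running G = 2.249141
t=3: π = [0.1782, 0.1968, 0.1428, 0.2322, 0.1250, 0.1250], E[r] = 1.5891, γ^t·E[r] = 0.545065, running G = 2.794206
t=4: π = [0.1786, 0.1965, 0.1429, 0.2321, 0.1250, 0.1250], E[r] = 1.5890, γ^t·E[r] = 0.381516, running G = 3.175722
t=5: π = [0.1786, 0.1964, 0.1429, 0.2321, 0.1250, 0.1250], E[r] = 1.5893, γ^t·E[r] = 0.267111, running G = 3.442833
t=6: π = [0.1786, 0.1964, 0.1429, 0.2321, 0.1250, 0.1250], E[r] = 1.5893, γ^t·E[r] = 0.186977, running G = 3.629810
t=7: π = [0.1786, 0.1964, 0.1429, 0.2321, 0.1250, 0.1250], E[r] = 1.5893, γ^t·E[r] = 0.130885, running G = 3.760695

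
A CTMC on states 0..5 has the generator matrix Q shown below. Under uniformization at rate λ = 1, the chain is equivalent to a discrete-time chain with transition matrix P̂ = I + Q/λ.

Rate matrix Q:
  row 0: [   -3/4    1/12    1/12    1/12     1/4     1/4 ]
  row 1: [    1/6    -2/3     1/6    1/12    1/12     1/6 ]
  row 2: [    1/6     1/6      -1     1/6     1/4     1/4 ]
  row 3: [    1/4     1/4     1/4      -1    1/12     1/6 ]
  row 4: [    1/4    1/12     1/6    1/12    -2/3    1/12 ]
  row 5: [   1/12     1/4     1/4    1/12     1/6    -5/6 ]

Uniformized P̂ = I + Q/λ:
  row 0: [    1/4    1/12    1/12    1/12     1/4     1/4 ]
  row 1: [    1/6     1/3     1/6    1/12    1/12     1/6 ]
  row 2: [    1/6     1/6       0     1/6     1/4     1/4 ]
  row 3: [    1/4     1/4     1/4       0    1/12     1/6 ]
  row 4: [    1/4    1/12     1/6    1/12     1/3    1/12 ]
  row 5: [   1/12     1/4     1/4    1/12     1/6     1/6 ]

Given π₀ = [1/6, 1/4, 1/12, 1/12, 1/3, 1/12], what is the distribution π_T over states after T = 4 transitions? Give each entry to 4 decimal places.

t=0: π = [0.1667, 0.2500, 0.0833, 0.0833, 0.3333, 0.0833]
t=1: π = [0.2083, 0.1806, 0.1528, 0.0833, 0.2153, 0.1597]
t=2: π = [0.1956, 0.1817, 0.1441, 0.0891, 0.2106, 0.1788]
t=3: π = [0.1930, 0.1854, 0.1487, 0.0879, 0.2075, 0.1774]
t=4: π = [0.1926, 0.1863, 0.1479, 0.0884, 0.2070, 0.1779]

π = [0.1926, 0.1863, 0.1479, 0.0884, 0.2070, 0.1779]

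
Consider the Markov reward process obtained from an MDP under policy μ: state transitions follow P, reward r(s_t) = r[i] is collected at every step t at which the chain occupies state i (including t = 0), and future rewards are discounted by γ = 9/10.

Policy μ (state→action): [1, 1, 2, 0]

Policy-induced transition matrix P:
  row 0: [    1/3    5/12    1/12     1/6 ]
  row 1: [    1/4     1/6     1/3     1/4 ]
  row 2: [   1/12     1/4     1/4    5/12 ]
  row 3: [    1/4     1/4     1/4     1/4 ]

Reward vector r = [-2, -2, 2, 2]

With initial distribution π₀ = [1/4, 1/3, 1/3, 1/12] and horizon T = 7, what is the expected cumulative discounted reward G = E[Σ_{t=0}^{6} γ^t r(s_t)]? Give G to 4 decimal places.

t=0: π = [0.2500, 0.3333, 0.3333, 0.0833], E[r] = -0.3333, γ^t·E[r] = -0.333333, running G = -0.333333
t=1: π = [0.2153, 0.2639, 0.2361, 0.2847], E[r] = 0.0833, γ^t·E[r] = 0.075000, running G = -0.258333
t=2: π = [0.2286, 0.2639, 0.2361, 0.2714], E[r] = 0.0301, γ^t·E[r] = 0.024375, running G = -0.233958
t=3: π = [0.2297, 0.2661, 0.2339, 0.2703], E[r] = 0.0168, γ^t·E[r] = 0.012234, running G = -0.221724
t=4: π = [0.2302, 0.2661, 0.2339, 0.2698], E[r] = 0.0149, γ^t·E[r] = 0.009798, running G = -0.211926
t=5: π = [0.2302, 0.2662, 0.2338, 0.2698], E[r] = 0.0145, γ^t·E[r] = 0.008545, running G = -0.203381
t=6: π = [0.2302, 0.2662, 0.2338, 0.2698], E[r] = 0.0144, γ^t·E[r] = 0.007657, running G = -0.195724

G = -0.1957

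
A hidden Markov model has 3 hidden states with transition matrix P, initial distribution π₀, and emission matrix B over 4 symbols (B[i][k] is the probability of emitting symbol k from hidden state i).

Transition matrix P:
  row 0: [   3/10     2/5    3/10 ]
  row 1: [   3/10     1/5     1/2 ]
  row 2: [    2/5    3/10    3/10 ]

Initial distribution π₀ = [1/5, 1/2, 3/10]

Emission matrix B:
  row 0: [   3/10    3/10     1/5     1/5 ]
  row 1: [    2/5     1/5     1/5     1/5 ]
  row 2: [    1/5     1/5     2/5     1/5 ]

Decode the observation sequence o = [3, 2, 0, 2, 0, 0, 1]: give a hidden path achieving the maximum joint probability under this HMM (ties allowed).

path = [1, 2, 1, 2, 0, 1, 2]

t=0: δ = [4.000e-02, 1.000e-01, 6.000e-02]  (obs o_0=3)
t=1: δ = [6.000e-03, 4.000e-03, 2.000e-02]  ψ = [1, 1, 1]  (obs o_1=2)
t=2: δ = [2.400e-03, 2.400e-03, 1.200e-03]  ψ = [2, 2, 2]  (obs o_2=0)
t=3: δ = [1.440e-04, 1.920e-04, 4.800e-04]  ψ = [0, 0, 1]  (obs o_3=2)
t=4: δ = [5.760e-05, 5.760e-05, 2.880e-05]  ψ = [2, 2, 2]  (obs o_4=0)
t=5: δ = [5.184e-06, 9.216e-06, 5.760e-06]  ψ = [0, 0, 1]  (obs o_5=0)
t=6: δ = [8.294e-07, 4.147e-07, 9.216e-07]  ψ = [1, 0, 1]  (obs o_6=1)
backtrack: best end state = 2; path = [1, 2, 1, 2, 0, 1, 2]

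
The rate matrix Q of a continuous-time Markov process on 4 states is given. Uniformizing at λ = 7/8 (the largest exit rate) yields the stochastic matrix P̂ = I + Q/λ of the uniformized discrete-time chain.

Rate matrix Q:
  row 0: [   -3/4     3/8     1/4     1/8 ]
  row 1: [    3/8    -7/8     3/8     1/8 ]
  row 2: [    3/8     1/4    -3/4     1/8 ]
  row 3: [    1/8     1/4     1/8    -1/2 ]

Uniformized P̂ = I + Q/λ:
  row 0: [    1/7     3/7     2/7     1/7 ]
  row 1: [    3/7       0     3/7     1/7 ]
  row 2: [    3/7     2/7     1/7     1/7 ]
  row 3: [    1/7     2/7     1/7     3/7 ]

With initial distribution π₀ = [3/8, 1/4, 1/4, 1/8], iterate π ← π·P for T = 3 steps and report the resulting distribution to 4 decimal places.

t=0: π = [0.3750, 0.2500, 0.2500, 0.1250]
t=1: π = [0.2857, 0.2679, 0.2679, 0.1786]
t=2: π = [0.2959, 0.2500, 0.2602, 0.1939]
t=3: π = [0.2886, 0.2566, 0.2566, 0.1983]

π = [0.2886, 0.2566, 0.2566, 0.1983]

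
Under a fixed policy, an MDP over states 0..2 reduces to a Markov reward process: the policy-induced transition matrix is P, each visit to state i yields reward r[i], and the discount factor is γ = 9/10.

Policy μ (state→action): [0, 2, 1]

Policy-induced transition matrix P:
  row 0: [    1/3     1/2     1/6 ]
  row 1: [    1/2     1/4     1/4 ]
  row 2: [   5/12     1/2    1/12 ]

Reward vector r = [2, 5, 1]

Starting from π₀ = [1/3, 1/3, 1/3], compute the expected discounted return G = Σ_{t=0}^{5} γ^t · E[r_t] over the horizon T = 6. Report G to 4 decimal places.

G = 13.8311

t=0: π = [0.3333, 0.3333, 0.3333], E[r] = 2.6667, γ^t·E[r] = 2.666667, running G = 2.666667
t=1: π = [0.4167, 0.4167, 0.1667], E[r] = 3.0833, γ^t·E[r] = 2.775000, running G = 5.441667
t=2: π = [0.4167, 0.3958, 0.1875], E[r] = 3.0000, γ^t·E[r] = 2.430000, running G = 7.871667
t=3: π = [0.4149, 0.4010, 0.1840], E[r] = 3.0191, γ^t·E[r] = 2.200922, running G = 10.072589
t=4: π = [0.4155, 0.3997, 0.1848], E[r] = 3.0145, γ^t·E[r] = 1.977792, running G = 12.050381
t=5: π = [0.4154, 0.4001, 0.1846], E[r] = 3.0156, γ^t·E[r] = 1.780689, running G = 13.831070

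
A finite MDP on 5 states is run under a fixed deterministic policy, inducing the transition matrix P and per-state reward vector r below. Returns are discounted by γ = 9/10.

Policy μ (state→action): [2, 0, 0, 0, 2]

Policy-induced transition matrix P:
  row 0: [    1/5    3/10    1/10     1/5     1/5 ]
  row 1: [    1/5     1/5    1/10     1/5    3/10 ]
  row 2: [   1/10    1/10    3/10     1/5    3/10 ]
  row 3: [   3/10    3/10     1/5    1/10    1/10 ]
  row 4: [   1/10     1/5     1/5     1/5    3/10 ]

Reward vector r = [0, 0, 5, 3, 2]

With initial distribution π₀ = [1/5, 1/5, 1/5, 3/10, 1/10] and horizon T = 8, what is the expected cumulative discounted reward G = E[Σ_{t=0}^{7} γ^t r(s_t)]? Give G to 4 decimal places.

t=0: π = [0.2000, 0.2000, 0.2000, 0.3000, 0.1000], E[r] = 2.1000, γ^t·E[r] = 2.100000, running G = 2.100000
t=1: π = [0.2000, 0.2300, 0.1800, 0.1700, 0.2200], E[r] = 1.8500, γ^t·E[r] = 1.665000, running G = 3.765000
t=2: π = [0.1770, 0.2190, 0.1750, 0.1830, 0.2460], E[r] = 1.9160, γ^t·E[r] = 1.551960, running G = 5.316960
t=3: π = [0.1762, 0.2185, 0.1779, 0.1817, 0.2457], E[r] = 1.9260, γ^t·E[r] = 1.404054, running G = 6.721014
t=4: π = [0.1758, 0.2180, 0.1783, 0.1818, 0.2460], E[r] = 1.9292, γ^t·E[r] = 1.265728, running G = 7.986742
t=5: π = [0.1757, 0.2179, 0.1785, 0.1818, 0.2461], E[r] = 1.9298, γ^t·E[r] = 1.139535, running G = 9.126277
t=6: π = [0.1757, 0.2179, 0.1785, 0.1818, 0.2461], E[r] = 1.9300, γ^t·E[r] = 1.025662, running G = 10.151939
t=7: π = [0.1757, 0.2179, 0.1785, 0.1818, 0.2461], E[r] = 1.9300, γ^t·E[r] = 0.923112, running G = 11.075052

G = 11.0751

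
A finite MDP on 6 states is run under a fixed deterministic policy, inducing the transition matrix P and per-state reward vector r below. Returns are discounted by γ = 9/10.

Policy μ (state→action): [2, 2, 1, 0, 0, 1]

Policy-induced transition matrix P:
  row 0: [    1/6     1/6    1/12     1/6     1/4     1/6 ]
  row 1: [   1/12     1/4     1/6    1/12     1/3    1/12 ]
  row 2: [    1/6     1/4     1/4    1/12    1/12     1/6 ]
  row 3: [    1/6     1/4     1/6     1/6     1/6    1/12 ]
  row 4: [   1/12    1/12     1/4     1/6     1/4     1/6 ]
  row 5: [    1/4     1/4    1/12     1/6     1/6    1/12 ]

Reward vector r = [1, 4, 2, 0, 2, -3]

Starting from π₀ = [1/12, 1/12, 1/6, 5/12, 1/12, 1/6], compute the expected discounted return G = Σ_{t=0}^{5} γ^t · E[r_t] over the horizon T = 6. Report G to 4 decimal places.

t=0: π = [0.0833, 0.0833, 0.1667, 0.4167, 0.0833, 0.1667], E[r] = 0.4167, γ^t·E[r] = 0.416667, running G = 0.416667
t=1: π = [0.1667, 0.2292, 0.1667, 0.1458, 0.1806, 0.1111], E[r] = 1.4444, γ^t·E[r] = 1.300000, running G = 1.716667
t=2: π = [0.1418, 0.2060, 0.1725, 0.1337, 0.2199, 0.1262], E[r] = 1.3721, γ^t·E[r] = 1.111406, running G = 2.828073
t=3: π = [0.1417, 0.2015, 0.1770, 0.1351, 0.2168, 0.1278], E[r] = 1.3519, γ^t·E[r] = 0.985535, running G = 3.813608
t=4: π = [0.1425, 0.2021, 0.1770, 0.1351, 0.2154, 0.1280], E[r] = 1.3516, γ^t·E[r] = 0.886810, running G = 4.700418
t=5: π = [0.1425, 0.2022, 0.1768, 0.1351, 0.2154, 0.1279], E[r] = 1.3522, γ^t·E[r] = 0.798487, running G = 5.498905

G = 5.4989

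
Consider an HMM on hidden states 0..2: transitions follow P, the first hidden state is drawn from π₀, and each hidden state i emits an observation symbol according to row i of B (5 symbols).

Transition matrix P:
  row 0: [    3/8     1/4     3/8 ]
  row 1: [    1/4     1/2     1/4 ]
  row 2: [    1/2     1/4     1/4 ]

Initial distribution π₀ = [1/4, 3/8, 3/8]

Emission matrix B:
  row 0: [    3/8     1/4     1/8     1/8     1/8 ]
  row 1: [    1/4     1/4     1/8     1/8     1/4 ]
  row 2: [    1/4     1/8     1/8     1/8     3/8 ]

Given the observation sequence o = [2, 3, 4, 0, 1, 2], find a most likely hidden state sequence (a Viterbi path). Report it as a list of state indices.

path = [1, 1, 1, 1, 1, 1]

t=0: δ = [3.125e-02, 4.688e-02, 4.688e-02]  (obs o_0=2)
t=1: δ = [2.930e-03, 2.930e-03, 1.465e-03]  ψ = [2, 1, 0]  (obs o_1=3)
t=2: δ = [1.373e-04, 3.662e-04, 4.120e-04]  ψ = [0, 1, 0]  (obs o_2=4)
t=3: δ = [7.725e-05, 4.578e-05, 2.575e-05]  ψ = [2, 1, 2]  (obs o_3=0)
t=4: δ = [7.242e-06, 5.722e-06, 3.621e-06]  ψ = [0, 1, 0]  (obs o_4=1)
t=5: δ = [3.395e-07, 3.576e-07, 3.395e-07]  ψ = [0, 1, 0]  (obs o_5=2)
backtrack: best end state = 1; path = [1, 1, 1, 1, 1, 1]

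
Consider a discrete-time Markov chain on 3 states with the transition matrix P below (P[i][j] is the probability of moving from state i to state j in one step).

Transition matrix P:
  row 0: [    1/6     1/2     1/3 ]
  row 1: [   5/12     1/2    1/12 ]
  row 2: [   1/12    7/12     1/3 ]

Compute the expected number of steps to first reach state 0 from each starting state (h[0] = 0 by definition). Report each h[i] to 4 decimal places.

First-step conditioning: h[0] = 0; for i ≠ 0, h[i] = 1 + Σ_k P[i][k]·h[k].
  h[1] = 1 + 1/2·h[1] + 1/12·h[2]
  h[2] = 1 + 7/12·h[1] + 1/3·h[2]
Solving the 2×2 linear system over states ≠ 0 gives exactly h = [0, 108/41, 156/41] (h[0] = 0 is the target).

h = [0.0000, 2.6341, 3.8049]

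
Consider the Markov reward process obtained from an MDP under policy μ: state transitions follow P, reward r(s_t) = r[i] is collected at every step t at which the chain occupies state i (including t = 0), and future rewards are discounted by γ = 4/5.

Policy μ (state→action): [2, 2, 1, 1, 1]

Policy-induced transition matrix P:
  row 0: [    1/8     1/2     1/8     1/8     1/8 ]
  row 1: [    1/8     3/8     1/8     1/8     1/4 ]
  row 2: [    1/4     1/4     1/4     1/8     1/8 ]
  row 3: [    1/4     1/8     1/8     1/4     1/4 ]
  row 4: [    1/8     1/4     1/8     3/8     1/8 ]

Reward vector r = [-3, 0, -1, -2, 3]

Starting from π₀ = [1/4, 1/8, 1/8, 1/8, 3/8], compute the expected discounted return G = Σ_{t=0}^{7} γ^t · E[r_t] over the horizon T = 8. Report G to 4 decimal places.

G = -1.6043

t=0: π = [0.2500, 0.1250, 0.1250, 0.1250, 0.3750], E[r] = 0.0000, γ^t·E[r] = 0.000000, running G = 0.000000
t=1: π = [0.1563, 0.3125, 0.1406, 0.2344, 0.1563], E[r] = -0.6094, γ^t·E[r] = -0.487500, running G = -0.487500
t=2: π = [0.1719, 0.2988, 0.1426, 0.1934, 0.1934], E[r] = -0.4648, γ^t·E[r] = -0.297500, running G = -0.785000
t=3: π = [0.1670, 0.3062, 0.1428, 0.1975, 0.1865], E[r] = -0.4792, γ^t·E[r] = -0.245375, running G = -1.030375
t=4: π = [0.1675, 0.3053, 0.1429, 0.1963, 0.1880], E[r] = -0.4742, γ^t·E[r] = -0.194250, running G = -1.224625
t=5: π = [0.1674, 0.3055, 0.1429, 0.1965, 0.1877], E[r] = -0.4750, γ^t·E[r] = -0.155644, running G = -1.380269
t=6: π = [0.1674, 0.3055, 0.1429, 0.1965, 0.1878], E[r] = -0.4748, γ^t·E[r] = -0.124478, running G = -1.504747
t=7: π = [0.1674, 0.3055, 0.1429, 0.1965, 0.1877], E[r] = -0.4749, γ^t·E[r] = -0.099589, running G = -1.604336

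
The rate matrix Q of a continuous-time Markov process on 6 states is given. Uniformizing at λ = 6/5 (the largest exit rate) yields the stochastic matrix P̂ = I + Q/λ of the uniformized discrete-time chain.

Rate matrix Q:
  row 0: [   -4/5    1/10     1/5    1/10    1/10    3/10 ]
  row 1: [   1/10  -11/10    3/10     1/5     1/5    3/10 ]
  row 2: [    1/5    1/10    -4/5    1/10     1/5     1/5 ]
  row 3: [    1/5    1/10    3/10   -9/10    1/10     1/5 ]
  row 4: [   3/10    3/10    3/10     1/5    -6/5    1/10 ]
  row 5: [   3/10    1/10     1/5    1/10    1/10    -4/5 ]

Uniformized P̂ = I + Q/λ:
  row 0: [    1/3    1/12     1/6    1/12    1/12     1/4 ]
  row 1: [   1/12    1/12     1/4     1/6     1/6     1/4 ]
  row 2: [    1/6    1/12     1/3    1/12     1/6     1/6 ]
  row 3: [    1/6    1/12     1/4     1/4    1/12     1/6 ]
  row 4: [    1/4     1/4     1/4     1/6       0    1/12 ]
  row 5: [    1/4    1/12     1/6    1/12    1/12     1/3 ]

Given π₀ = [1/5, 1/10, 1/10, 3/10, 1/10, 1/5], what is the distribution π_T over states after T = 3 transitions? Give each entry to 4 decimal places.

t=0: π = [0.2000, 0.1000, 0.1000, 0.3000, 0.1000, 0.2000]
t=1: π = [0.2167, 0.1000, 0.2250, 0.1500, 0.0917, 0.2167]
t=2: π = [0.2201, 0.0986, 0.2326, 0.1243, 0.1028, 0.2215]
t=3: π = [0.2222, 0.1005, 0.2326, 0.1208, 0.1024, 0.2216]

π = [0.2222, 0.1005, 0.2326, 0.1208, 0.1024, 0.2216]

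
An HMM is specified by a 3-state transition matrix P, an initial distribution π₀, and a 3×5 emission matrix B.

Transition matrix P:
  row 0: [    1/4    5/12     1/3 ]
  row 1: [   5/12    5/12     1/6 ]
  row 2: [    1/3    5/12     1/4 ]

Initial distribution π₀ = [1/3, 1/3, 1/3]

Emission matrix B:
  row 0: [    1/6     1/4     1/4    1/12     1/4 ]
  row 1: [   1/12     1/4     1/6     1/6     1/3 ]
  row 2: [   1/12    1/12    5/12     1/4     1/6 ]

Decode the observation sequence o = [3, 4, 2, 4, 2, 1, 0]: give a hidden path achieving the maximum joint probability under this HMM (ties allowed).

t=0: δ = [2.778e-02, 5.556e-02, 8.333e-02]  (obs o_0=3)
t=1: δ = [6.944e-03, 1.157e-02, 3.472e-03]  ψ = [2, 2, 2]  (obs o_1=4)
t=2: δ = [1.206e-03, 8.038e-04, 9.645e-04]  ψ = [1, 1, 0]  (obs o_2=2)
t=3: δ = [8.372e-05, 1.674e-04, 6.698e-05]  ψ = [1, 0, 0]  (obs o_3=4)
t=4: δ = [1.744e-05, 1.163e-05, 1.163e-05]  ψ = [1, 1, 0]  (obs o_4=2)
t=5: δ = [1.211e-06, 1.817e-06, 4.845e-07]  ψ = [1, 0, 0]  (obs o_5=1)
t=6: δ = [1.262e-07, 6.309e-08, 3.365e-08]  ψ = [1, 1, 0]  (obs o_6=0)
backtrack: best end state = 0; path = [2, 1, 0, 1, 0, 1, 0]

path = [2, 1, 0, 1, 0, 1, 0]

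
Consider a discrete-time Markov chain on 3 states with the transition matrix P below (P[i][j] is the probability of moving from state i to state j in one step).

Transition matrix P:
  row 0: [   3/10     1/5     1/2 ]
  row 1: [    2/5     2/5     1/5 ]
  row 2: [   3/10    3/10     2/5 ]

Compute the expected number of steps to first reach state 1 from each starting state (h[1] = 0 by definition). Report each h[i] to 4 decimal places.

First-step conditioning: h[1] = 0; for i ≠ 1, h[i] = 1 + Σ_k P[i][k]·h[k].
  h[0] = 1 + 3/10·h[0] + 1/2·h[2]
  h[2] = 1 + 3/10·h[0] + 2/5·h[2]
Solving the 2×2 linear system over states ≠ 1 gives exactly h = [110/27, 0, 100/27] (h[1] = 0 is the target).

h = [4.0741, 0.0000, 3.7037]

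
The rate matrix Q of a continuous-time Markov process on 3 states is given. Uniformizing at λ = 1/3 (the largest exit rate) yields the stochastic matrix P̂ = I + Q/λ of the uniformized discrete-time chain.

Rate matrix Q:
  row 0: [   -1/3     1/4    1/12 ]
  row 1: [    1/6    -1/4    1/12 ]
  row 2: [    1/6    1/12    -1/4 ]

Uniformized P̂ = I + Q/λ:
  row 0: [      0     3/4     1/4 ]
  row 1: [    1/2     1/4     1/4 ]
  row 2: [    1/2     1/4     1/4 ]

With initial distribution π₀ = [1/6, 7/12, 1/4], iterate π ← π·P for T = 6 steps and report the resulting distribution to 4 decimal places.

t=0: π = [0.1667, 0.5833, 0.2500]
t=1: π = [0.4167, 0.3333, 0.2500]
t=2: π = [0.2917, 0.4583, 0.2500]
t=3: π = [0.3542, 0.3958, 0.2500]
t=4: π = [0.3229, 0.4271, 0.2500]
t=5: π = [0.3385, 0.4115, 0.2500]
t=6: π = [0.3307, 0.4193, 0.2500]

π = [0.3307, 0.4193, 0.2500]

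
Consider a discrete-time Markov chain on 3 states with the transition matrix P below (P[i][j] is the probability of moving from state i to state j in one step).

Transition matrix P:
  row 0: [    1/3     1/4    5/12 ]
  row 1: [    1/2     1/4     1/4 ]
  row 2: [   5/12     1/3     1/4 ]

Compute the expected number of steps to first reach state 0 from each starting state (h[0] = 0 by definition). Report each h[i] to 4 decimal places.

First-step conditioning: h[0] = 0; for i ≠ 0, h[i] = 1 + Σ_k P[i][k]·h[k].
  h[1] = 1 + 1/4·h[1] + 1/4·h[2]
  h[2] = 1 + 1/3·h[1] + 1/4·h[2]
Solving the 2×2 linear system over states ≠ 0 gives exactly h = [0, 48/23, 52/23] (h[0] = 0 is the target).

h = [0.0000, 2.0870, 2.2609]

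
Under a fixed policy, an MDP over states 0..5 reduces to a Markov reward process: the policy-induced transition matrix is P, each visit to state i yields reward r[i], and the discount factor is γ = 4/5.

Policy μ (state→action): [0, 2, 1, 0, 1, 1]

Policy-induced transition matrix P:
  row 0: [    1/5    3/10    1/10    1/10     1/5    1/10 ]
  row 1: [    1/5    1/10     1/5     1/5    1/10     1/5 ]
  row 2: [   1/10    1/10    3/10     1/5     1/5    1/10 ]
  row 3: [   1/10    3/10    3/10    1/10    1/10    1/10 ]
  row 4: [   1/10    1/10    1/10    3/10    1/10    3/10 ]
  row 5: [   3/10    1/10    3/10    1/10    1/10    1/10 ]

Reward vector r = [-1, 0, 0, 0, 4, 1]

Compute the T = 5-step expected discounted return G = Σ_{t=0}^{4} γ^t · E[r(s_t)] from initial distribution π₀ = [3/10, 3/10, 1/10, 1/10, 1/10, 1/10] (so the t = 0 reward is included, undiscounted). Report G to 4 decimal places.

t=0: π = [0.3000, 0.3000, 0.1000, 0.1000, 0.1000, 0.1000], E[r] = 0.2000, γ^t·E[r] = 0.200000, running G = 0.200000
t=1: π = [0.1800, 0.1800, 0.1900, 0.1600, 0.1400, 0.1500], E[r] = 0.5300, γ^t·E[r] = 0.424000, running G = 0.624000
t=2: π = [0.1660, 0.1680, 0.2180, 0.1650, 0.1370, 0.1460], E[r] = 0.5280, γ^t·E[r] = 0.337920, running G = 0.961920
t=3: π = [0.1626, 0.1662, 0.2226, 0.1660, 0.1384, 0.1442], E[r] = 0.5352, γ^t·E[r] = 0.274022, running G = 1.235942
t=4: π = [0.1617, 0.1657, 0.2232, 0.1666, 0.1385, 0.1443], E[r] = 0.5367, γ^t·E[r] = 0.219816, running G = 1.455758

G = 1.4558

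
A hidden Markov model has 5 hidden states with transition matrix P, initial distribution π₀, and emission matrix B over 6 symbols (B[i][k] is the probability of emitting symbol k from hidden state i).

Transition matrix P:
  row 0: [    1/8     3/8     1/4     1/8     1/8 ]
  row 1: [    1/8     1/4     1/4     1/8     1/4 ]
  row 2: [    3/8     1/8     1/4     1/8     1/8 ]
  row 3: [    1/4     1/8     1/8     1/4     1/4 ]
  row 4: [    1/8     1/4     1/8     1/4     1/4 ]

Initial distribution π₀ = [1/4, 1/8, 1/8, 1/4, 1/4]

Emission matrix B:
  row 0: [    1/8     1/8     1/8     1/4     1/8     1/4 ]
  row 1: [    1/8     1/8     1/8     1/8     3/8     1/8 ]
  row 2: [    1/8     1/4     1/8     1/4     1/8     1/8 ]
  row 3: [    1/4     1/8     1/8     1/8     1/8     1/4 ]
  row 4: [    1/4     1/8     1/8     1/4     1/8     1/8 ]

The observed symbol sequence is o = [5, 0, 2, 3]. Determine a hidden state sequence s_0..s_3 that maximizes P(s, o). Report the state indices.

t=0: δ = [6.250e-02, 1.562e-02, 1.562e-02, 6.250e-02, 3.125e-02]  (obs o_0=5)
t=1: δ = [1.953e-03, 2.930e-03, 1.953e-03, 3.906e-03, 3.906e-03]  ψ = [3, 0, 0, 3, 3]  (obs o_1=0)
t=2: δ = [1.221e-04, 1.221e-04, 9.155e-05, 1.221e-04, 1.221e-04]  ψ = [3, 4, 1, 3, 3]  (obs o_2=2)
t=3: δ = [8.583e-06, 5.722e-06, 7.629e-06, 3.815e-06, 7.629e-06]  ψ = [2, 0, 0, 3, 1]  (obs o_3=3)
backtrack: best end state = 0; path = [0, 1, 2, 0]

path = [0, 1, 2, 0]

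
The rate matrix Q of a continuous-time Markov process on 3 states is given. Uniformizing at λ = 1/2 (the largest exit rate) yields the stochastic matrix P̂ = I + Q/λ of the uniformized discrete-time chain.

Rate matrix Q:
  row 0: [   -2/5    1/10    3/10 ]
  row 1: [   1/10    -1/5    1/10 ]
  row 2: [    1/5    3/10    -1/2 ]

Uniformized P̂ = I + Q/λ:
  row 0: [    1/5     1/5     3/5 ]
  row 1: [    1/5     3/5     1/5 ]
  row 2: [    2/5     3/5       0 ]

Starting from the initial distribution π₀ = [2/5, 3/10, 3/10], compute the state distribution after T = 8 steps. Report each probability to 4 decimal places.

π = [0.2500, 0.5000, 0.2500]

t=0: π = [0.4000, 0.3000, 0.3000]
t=1: π = [0.2600, 0.4400, 0.3000]
t=2: π = [0.2600, 0.4960, 0.2440]
t=3: π = [0.2488, 0.4960, 0.2552]
t=4: π = [0.2510, 0.5005, 0.2485]
t=5: π = [0.2497, 0.4996, 0.2507]
t=6: π = [0.2501, 0.5001, 0.2497]
t=7: π = [0.2499, 0.4999, 0.2501]
t=8: π = [0.2500, 0.5000, 0.2500]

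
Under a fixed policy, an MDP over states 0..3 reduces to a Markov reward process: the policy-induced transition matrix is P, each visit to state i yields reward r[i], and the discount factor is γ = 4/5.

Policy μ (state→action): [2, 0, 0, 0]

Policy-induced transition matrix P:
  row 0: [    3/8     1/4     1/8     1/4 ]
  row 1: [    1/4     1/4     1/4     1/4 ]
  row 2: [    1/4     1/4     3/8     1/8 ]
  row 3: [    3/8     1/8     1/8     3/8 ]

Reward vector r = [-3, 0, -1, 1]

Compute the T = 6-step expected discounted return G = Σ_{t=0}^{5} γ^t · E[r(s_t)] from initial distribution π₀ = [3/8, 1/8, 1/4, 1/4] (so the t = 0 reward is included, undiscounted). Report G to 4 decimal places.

t=0: π = [0.3750, 0.1250, 0.2500, 0.2500], E[r] = -1.1250, γ^t·E[r] = -1.125000, running G = -1.125000
t=1: π = [0.3281, 0.2188, 0.2031, 0.2500], E[r] = -0.9375, γ^t·E[r] = -0.750000, running G = -1.875000
t=2: π = [0.3223, 0.2188, 0.2031, 0.2559], E[r] = -0.9141, γ^t·E[r] = -0.585000, running G = -2.460000
t=3: π = [0.3223, 0.2180, 0.2031, 0.2566], E[r] = -0.9133, γ^t·E[r] = -0.467625, running G = -2.927625
t=4: π = [0.3224, 0.2179, 0.2030, 0.2567], E[r] = -0.9134, γ^t·E[r] = -0.374138, running G = -3.301763
t=5: π = [0.3224, 0.2179, 0.2030, 0.2567], E[r] = -0.9134, γ^t·E[r] = -0.299314, running G = -3.601076

G = -3.6011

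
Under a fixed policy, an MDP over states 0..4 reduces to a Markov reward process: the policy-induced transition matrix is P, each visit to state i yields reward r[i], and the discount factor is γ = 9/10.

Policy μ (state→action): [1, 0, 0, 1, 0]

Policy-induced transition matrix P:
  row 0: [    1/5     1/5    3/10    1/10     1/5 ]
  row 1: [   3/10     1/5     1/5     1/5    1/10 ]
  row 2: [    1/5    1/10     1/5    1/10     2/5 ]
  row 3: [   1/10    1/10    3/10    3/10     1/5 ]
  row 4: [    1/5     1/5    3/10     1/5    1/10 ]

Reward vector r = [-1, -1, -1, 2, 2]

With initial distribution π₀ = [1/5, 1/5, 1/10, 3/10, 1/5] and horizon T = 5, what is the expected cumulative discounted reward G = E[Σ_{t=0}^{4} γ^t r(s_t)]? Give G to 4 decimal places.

G = 0.9931

t=0: π = [0.2000, 0.2000, 0.1000, 0.3000, 0.2000], E[r] = 0.5000, γ^t·E[r] = 0.500000, running G = 0.500000
t=1: π = [0.1900, 0.1600, 0.2700, 0.2000, 0.1800], E[r] = 0.1400, γ^t·E[r] = 0.126000, running G = 0.626000
t=2: π = [0.1960, 0.1530, 0.2570, 0.1740, 0.2200], E[r] = 0.1820, γ^t·E[r] = 0.147420, running G = 0.773420
t=3: π = [0.1979, 0.1569, 0.2590, 0.1721, 0.2141], E[r] = 0.1586, γ^t·E[r] = 0.115619, running G = 0.889039
t=4: π = [0.1985, 0.1569, 0.2584, 0.1715, 0.2147], E[r] = 0.1587, γ^t·E[r] = 0.104097, running G = 0.993136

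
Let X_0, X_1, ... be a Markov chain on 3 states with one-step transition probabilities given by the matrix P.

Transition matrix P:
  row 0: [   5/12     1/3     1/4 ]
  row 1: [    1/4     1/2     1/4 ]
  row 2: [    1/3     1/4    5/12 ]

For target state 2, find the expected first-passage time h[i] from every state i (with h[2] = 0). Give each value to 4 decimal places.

First-step conditioning: h[2] = 0; for i ≠ 2, h[i] = 1 + Σ_k P[i][k]·h[k].
  h[0] = 1 + 5/12·h[0] + 1/3·h[1]
  h[1] = 1 + 1/4·h[0] + 1/2·h[1]
Solving the 2×2 linear system over states ≠ 2 gives exactly h = [4, 4, 0] (h[2] = 0 is the target).

h = [4.0000, 4.0000, 0.0000]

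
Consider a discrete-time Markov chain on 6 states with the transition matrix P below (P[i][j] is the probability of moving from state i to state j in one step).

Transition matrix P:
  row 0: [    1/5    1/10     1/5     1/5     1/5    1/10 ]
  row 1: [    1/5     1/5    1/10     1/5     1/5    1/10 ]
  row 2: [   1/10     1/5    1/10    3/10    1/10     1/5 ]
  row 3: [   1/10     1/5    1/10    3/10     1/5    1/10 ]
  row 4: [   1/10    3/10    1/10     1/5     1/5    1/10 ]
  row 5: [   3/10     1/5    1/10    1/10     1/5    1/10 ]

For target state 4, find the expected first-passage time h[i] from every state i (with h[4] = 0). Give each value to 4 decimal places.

First-step conditioning: h[4] = 0; for i ≠ 4, h[i] = 1 + Σ_k P[i][k]·h[k].
  h[0] = 1 + 1/5·h[0] + 1/10·h[1] + 1/5·h[2] + 1/5·h[3] + 1/10·h[5]
  h[1] = 1 + 1/5·h[0] + 1/5·h[1] + 1/10·h[2] + 1/5·h[3] + 1/10·h[5]
  h[2] = 1 + 1/10·h[0] + 1/5·h[1] + 1/10·h[2] + 3/10·h[3] + 1/5·h[5]
  h[3] = 1 + 1/10·h[0] + 1/5·h[1] + 1/10·h[2] + 3/10·h[3] + 1/10·h[5]
  h[5] = 1 + 3/10·h[0] + 1/5·h[1] + 1/10·h[2] + 1/10·h[3] + 1/10·h[5]
Solving the 5×5 linear system over states ≠ 4 gives exactly h = [9180/1711, 9090/1711, 9990/1711, 9080/1711, 0, 9100/1711] (h[4] = 0 is the target).

h = [5.3653, 5.3127, 5.8387, 5.3068, 0.0000, 5.3185]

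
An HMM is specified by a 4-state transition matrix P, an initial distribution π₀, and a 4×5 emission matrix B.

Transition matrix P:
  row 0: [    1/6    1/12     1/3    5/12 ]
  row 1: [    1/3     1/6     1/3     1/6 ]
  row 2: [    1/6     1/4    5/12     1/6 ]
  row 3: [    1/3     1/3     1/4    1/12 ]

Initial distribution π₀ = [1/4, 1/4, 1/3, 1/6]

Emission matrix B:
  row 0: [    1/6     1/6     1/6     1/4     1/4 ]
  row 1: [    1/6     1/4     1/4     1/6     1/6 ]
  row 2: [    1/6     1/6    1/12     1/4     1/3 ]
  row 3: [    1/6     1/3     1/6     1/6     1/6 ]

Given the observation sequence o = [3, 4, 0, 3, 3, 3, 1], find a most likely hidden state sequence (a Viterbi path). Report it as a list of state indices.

path = [2, 2, 2, 2, 2, 2, 2]

t=0: δ = [6.250e-02, 4.167e-02, 8.333e-02, 2.778e-02]  (obs o_0=3)
t=1: δ = [3.472e-03, 3.472e-03, 1.157e-02, 4.340e-03]  ψ = [1, 2, 2, 0]  (obs o_1=4)
t=2: δ = [3.215e-04, 4.823e-04, 8.038e-04, 3.215e-04]  ψ = [2, 2, 2, 2]  (obs o_2=0)
t=3: δ = [4.019e-05, 3.349e-05, 8.372e-05, 2.233e-05]  ψ = [1, 2, 2, 0]  (obs o_3=3)
t=4: δ = [3.489e-06, 3.489e-06, 8.721e-06, 2.791e-06]  ψ = [2, 2, 2, 0]  (obs o_4=3)
t=5: δ = [3.634e-07, 3.634e-07, 9.085e-07, 2.423e-07]  ψ = [2, 2, 2, 0]  (obs o_5=3)
t=6: δ = [2.524e-08, 5.678e-08, 6.309e-08, 5.047e-08]  ψ = [2, 2, 2, 0]  (obs o_6=1)
backtrack: best end state = 2; path = [2, 2, 2, 2, 2, 2, 2]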